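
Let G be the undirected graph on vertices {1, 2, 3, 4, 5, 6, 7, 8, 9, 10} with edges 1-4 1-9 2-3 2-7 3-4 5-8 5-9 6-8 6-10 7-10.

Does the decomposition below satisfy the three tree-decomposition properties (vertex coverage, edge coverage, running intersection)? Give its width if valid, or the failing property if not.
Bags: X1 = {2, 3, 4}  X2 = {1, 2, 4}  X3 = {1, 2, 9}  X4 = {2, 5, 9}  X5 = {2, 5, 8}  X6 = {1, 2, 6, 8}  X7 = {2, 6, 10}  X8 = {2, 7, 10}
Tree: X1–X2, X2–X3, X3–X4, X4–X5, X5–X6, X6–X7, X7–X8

A tree decomposition must satisfy three properties: every vertex lies in some bag; for every edge, both endpoints lie together in some bag; and for every vertex, the bags containing it form a connected subtree. Here bags containing vertex 1 are not connected in the tree, so the decomposition is invalid.

No — bags containing vertex 1 are not connected in the tree.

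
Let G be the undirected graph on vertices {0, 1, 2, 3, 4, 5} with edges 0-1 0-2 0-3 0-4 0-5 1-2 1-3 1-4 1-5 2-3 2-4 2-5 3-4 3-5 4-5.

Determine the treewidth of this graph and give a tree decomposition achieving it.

Treewidth 5.
Bags: B1 = {0, 1, 2, 3, 4, 5}
Tree: (single bag)

A single bag containing all 6 vertices is trivially a valid decomposition of width 5. Conversely, {0, 1, 2, 3, 4, 5} is a clique of size 6, and the vertices of any clique must share a bag in every tree decomposition; so some bag has ≥ 6 vertices and tw(G) ≥ 5. Combining the bounds, tw(G) = 5.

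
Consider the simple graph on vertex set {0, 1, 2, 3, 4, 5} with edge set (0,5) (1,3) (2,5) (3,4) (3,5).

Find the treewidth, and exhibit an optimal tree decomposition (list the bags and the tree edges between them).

The largest bag has 2 vertices, giving width 1; this decomposition certifies tw(G) ≤ 1. G has an edge, so its treewidth is at least 1. Hence tw(G) = 1 exactly.

Treewidth 1.
One such decomposition:
Bags: B1 = {2, 5}  B2 = {3, 5}  B3 = {3, 4}  B4 = {0, 5}  B5 = {1, 3}
Tree: B1–B2, B2–B3, B1–B4, B3–B5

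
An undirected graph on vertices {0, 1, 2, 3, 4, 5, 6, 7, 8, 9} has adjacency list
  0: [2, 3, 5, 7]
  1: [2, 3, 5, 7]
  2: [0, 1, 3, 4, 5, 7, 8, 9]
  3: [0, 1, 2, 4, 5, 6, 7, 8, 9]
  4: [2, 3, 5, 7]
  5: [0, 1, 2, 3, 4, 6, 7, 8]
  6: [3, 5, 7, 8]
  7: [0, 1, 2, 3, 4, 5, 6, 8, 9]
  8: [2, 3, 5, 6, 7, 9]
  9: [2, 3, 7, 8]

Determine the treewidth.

A width-4 tree decomposition is:
Bags: B1 = {2, 3, 5, 7, 8}  B2 = {1, 2, 3, 5, 7}  B3 = {0, 2, 3, 5, 7}  B4 = {2, 3, 7, 8, 9}  B5 = {2, 3, 4, 5, 7}  B6 = {3, 5, 6, 7, 8}
Tree: B1–B2, B1–B3, B1–B4, B1–B5, B1–B6
Each bag holds 5 vertices, so the decomposition has width 4, which upper-bounds the treewidth. For the lower bound, the 5 vertices {2, 3, 7, 8, 9} are pairwise adjacent, and any tree decomposition puts a clique entirely inside one bag — forcing width ≥ 4. Therefore the treewidth is 4.

4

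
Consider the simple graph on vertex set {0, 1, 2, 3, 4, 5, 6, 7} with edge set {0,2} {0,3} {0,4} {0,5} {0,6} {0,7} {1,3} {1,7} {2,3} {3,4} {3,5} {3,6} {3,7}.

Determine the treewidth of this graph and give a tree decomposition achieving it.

The largest bag has 3 vertices, giving width 2; this decomposition certifies tw(G) ≤ 2. For the lower bound, the 3 vertices {0, 2, 3} are pairwise adjacent, and any tree decomposition puts a clique entirely inside one bag — forcing width ≥ 2. Combining the bounds, tw(G) = 2.

Treewidth 2.
One optimal decomposition is:
Bags: B1 = {1, 3, 7}  B2 = {0, 3, 7}  B3 = {0, 3, 4}  B4 = {0, 3, 6}  B5 = {0, 2, 3}  B6 = {0, 3, 5}
Tree: B1–B2, B2–B3, B3–B4, B4–B5, B5–B6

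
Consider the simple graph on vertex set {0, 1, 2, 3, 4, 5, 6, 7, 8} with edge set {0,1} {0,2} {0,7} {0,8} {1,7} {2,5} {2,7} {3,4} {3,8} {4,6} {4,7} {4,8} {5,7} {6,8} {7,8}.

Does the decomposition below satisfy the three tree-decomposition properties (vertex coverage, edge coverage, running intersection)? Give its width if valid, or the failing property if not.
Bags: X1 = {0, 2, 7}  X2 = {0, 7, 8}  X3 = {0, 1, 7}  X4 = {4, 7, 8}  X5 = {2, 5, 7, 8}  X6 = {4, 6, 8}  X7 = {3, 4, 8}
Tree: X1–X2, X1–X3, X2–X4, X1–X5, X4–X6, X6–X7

No — bags containing vertex 8 are not connected in the tree.

A tree decomposition must satisfy three properties: every vertex lies in some bag; for every edge, both endpoints lie together in some bag; and for every vertex, the bags containing it form a connected subtree. Here bags containing vertex 8 are not connected in the tree, so the decomposition is invalid.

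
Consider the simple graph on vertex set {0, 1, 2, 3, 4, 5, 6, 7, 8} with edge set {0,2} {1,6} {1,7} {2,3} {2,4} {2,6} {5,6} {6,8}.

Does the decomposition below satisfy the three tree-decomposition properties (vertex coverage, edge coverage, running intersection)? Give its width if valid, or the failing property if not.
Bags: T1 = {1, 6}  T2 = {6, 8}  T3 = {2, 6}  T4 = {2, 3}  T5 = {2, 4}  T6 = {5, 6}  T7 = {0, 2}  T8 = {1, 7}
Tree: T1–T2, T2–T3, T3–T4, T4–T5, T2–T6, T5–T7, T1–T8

Every vertex of G appears in some bag (union = {0, 1, 2, 3, 4, 5, 6, 7, 8}); every edge is covered by a bag; and for each vertex v the set of bags containing v is connected in the bag tree. The decomposition is therefore valid. The largest bag has 2 vertices, so the width is 1.

Yes; width 1.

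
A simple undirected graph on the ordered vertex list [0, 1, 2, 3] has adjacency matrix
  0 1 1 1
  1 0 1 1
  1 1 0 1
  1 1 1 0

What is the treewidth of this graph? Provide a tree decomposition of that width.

Treewidth 3.
One optimal decomposition is:
Bags: B1 = {0, 1, 2, 3}
Tree: (single bag)

A single bag containing all 4 vertices is trivially a valid decomposition of width 3. Conversely, {0, 1, 2, 3} is a clique of size 4, and the vertices of any clique must share a bag in every tree decomposition; so some bag has ≥ 4 vertices and tw(G) ≥ 3. Therefore the treewidth is 3.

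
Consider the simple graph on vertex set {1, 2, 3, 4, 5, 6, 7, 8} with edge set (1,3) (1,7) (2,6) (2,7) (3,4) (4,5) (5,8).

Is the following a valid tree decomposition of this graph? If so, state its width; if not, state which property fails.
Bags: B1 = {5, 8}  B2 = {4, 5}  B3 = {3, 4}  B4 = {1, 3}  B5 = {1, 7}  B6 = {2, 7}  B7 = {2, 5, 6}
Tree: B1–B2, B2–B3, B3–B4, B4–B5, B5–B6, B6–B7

A tree decomposition must satisfy three properties: every vertex lies in some bag; for every edge, both endpoints lie together in some bag; and for every vertex, the bags containing it form a connected subtree. Here bags containing vertex 5 are not connected in the tree, so the decomposition is invalid.

No — bags containing vertex 5 are not connected in the tree.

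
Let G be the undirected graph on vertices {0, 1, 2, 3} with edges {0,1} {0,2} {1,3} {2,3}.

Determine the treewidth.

2

A width-2 tree decomposition is:
Bags: B1 = {1, 2, 3}  B2 = {0, 1, 2}
Tree: B1–B2
Every bag has size at most 3, so the width is 3 − 1 = 2 and tw(G) ≤ 2. Since 1–3–2–0–1 is a cycle in G, G is not acyclic. Forests are exactly the graphs of treewidth ≤ 1, so tw(G) ≥ 2. Hence tw(G) = 2 exactly.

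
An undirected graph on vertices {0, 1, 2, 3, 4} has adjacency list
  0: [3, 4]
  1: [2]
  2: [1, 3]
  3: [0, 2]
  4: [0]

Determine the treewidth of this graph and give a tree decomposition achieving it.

Treewidth 1.
One such decomposition:
Bags: B1 = {0, 4}  B2 = {0, 3}  B3 = {2, 3}  B4 = {1, 2}
Tree: B1–B2, B2–B3, B3–B4

The largest bag has 2 vertices, giving width 1; this decomposition certifies tw(G) ≤ 1. Any graph with an edge has treewidth ≥ 1, and G has the edge 4–0. Therefore the treewidth is 1.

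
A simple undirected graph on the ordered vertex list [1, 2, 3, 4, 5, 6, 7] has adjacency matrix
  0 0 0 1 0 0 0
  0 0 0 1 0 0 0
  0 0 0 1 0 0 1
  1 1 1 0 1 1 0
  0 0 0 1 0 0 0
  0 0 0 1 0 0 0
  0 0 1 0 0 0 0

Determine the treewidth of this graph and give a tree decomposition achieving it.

Each bag holds 2 vertices, so the decomposition has width 1, which upper-bounds the treewidth. G has an edge, so its treewidth is at least 1. The upper and lower bounds meet at 1, so that is the treewidth.

Treewidth 1.
One optimal decomposition is:
Bags: B1 = {4, 6}  B2 = {4, 5}  B3 = {2, 4}  B4 = {1, 4}  B5 = {3, 4}  B6 = {3, 7}
Tree: B1–B2, B2–B3, B2–B4, B3–B5, B5–B6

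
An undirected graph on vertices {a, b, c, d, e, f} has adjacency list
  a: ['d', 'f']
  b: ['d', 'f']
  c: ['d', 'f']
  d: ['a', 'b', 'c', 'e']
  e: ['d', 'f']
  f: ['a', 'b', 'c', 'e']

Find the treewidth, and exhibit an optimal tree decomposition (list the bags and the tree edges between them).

The largest bag has 3 vertices, giving width 2; this decomposition certifies tw(G) ≤ 2. Since b–d–a–f–b is a cycle in G, G is not acyclic. Forests are exactly the graphs of treewidth ≤ 1, so tw(G) ≥ 2. Combining the bounds, tw(G) = 2.

Treewidth 2.
Bags: B1 = {b, d, f}  B2 = {a, d, f}  B3 = {c, d, f}  B4 = {d, e, f}
Tree: B1–B2, B2–B3, B3–B4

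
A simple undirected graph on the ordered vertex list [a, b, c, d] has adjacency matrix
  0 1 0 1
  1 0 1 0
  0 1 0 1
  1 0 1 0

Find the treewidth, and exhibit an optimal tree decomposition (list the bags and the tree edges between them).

Treewidth 2.
One such decomposition:
Bags: B1 = {b, c, d}  B2 = {a, b, d}
Tree: B1–B2

The largest bag has 3 vertices, giving width 2; this decomposition certifies tw(G) ≤ 2. The edges b–c–d–a–b form a cycle, so G is not a tree and its treewidth is at least 2. The upper and lower bounds meet at 2, so that is the treewidth.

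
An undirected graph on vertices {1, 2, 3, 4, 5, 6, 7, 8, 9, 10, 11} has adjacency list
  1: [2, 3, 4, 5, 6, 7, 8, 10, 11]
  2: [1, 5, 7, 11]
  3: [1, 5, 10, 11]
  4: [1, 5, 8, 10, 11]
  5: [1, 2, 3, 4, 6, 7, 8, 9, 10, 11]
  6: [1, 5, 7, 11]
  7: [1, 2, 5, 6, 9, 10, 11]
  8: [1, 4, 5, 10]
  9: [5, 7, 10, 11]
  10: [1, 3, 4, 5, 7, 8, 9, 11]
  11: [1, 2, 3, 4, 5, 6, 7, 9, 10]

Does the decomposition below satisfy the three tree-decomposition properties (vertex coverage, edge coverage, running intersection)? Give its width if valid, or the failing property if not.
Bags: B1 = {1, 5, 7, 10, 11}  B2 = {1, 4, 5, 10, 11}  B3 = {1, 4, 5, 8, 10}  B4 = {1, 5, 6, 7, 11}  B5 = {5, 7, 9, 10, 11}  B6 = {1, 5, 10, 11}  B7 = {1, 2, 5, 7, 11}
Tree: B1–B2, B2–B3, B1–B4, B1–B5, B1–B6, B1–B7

A tree decomposition must satisfy three properties: every vertex lies in some bag; for every edge, both endpoints lie together in some bag; and for every vertex, the bags containing it form a connected subtree. Here vertex 3 appears in no bag, so the decomposition is invalid.

No — vertex 3 appears in no bag.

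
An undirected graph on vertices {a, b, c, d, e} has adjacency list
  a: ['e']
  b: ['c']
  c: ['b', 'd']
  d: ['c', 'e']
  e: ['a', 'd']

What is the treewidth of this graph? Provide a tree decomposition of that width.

Each bag holds 2 vertices, so the decomposition has width 1, which upper-bounds the treewidth. Since G has at least one edge (e.g. a–e), it is not an edgeless graph, so tw(G) ≥ 1. The upper and lower bounds meet at 1, so that is the treewidth.

Treewidth 1.
Bags: B1 = {a, e}  B2 = {d, e}  B3 = {c, d}  B4 = {b, c}
Tree: B1–B2, B2–B3, B3–B4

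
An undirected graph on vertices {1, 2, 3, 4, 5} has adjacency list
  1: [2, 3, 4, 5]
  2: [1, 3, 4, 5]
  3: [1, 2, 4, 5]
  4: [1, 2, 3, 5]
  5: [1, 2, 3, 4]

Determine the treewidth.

4

A width-4 tree decomposition is:
Bags: B1 = {1, 2, 3, 4, 5}
Tree: (single bag)
A single bag containing all 5 vertices is trivially a valid decomposition of width 4. For the lower bound, the 5 vertices {1, 2, 3, 4, 5} are pairwise adjacent, and any tree decomposition puts a clique entirely inside one bag — forcing width ≥ 4. Combining the bounds, tw(G) = 4.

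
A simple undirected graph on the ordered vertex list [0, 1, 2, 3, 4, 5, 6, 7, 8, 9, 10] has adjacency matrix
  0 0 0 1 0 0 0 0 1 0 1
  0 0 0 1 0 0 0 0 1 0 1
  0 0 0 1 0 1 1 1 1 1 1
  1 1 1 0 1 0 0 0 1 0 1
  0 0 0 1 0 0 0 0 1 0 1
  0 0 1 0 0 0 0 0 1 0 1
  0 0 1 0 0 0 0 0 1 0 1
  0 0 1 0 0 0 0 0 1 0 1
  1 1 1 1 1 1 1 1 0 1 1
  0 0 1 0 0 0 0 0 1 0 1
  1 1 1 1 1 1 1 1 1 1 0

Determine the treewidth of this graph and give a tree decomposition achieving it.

Every bag has size at most 4, so the width is 4 − 1 = 3 and tw(G) ≤ 3. For the lower bound, the 4 vertices {0, 3, 8, 10} are pairwise adjacent, and any tree decomposition puts a clique entirely inside one bag — forcing width ≥ 3. Therefore the treewidth is 3.

Treewidth 3.
One optimal decomposition is:
Bags: B1 = {2, 5, 8, 10}  B2 = {2, 7, 8, 10}  B3 = {2, 8, 9, 10}  B4 = {2, 3, 8, 10}  B5 = {3, 4, 8, 10}  B6 = {0, 3, 8, 10}  B7 = {1, 3, 8, 10}  B8 = {2, 6, 8, 10}
Tree: B1–B2, B2–B3, B3–B4, B4–B5, B4–B6, B5–B7, B3–B8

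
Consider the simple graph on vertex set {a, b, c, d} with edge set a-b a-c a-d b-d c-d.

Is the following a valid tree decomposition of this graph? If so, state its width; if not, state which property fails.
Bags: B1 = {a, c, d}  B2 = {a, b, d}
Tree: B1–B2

Vertex coverage: the bags together contain {a, b, c, d}, the full vertex set. Edge coverage: each edge of G has both endpoints in at least one bag. Running intersection: for every vertex, the bags containing it form a connected subtree. All three properties hold, so this is a valid tree decomposition of width max|bag| − 1 = 2, and hence tw(G) ≤ 2.

Yes; width 2.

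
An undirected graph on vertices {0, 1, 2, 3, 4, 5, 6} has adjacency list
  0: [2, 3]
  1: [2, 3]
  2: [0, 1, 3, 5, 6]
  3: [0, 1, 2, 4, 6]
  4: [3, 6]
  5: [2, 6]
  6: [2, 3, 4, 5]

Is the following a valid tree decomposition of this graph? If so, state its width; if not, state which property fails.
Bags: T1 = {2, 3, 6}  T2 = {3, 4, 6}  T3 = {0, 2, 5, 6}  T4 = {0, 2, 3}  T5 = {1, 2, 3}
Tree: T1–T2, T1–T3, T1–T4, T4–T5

No — bags containing vertex 0 are not connected in the tree.

A tree decomposition must satisfy three properties: every vertex lies in some bag; for every edge, both endpoints lie together in some bag; and for every vertex, the bags containing it form a connected subtree. Here bags containing vertex 0 are not connected in the tree, so the decomposition is invalid.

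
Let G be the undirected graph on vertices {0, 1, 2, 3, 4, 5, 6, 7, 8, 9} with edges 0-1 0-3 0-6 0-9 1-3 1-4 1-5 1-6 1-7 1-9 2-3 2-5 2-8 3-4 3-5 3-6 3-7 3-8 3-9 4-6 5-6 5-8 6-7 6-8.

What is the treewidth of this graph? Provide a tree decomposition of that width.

Each bag holds 4 vertices, so the decomposition has width 3, which upper-bounds the treewidth. For the lower bound, the 4 vertices {2, 3, 5, 8} are pairwise adjacent, and any tree decomposition puts a clique entirely inside one bag — forcing width ≥ 3. Therefore the treewidth is 3.

Treewidth 3.
One optimal decomposition is:
Bags: B1 = {1, 3, 4, 6}  B2 = {0, 1, 3, 6}  B3 = {1, 3, 5, 6}  B4 = {0, 1, 3, 9}  B5 = {3, 5, 6, 8}  B6 = {1, 3, 6, 7}  B7 = {2, 3, 5, 8}
Tree: B1–B2, B1–B3, B2–B4, B3–B5, B2–B6, B5–B7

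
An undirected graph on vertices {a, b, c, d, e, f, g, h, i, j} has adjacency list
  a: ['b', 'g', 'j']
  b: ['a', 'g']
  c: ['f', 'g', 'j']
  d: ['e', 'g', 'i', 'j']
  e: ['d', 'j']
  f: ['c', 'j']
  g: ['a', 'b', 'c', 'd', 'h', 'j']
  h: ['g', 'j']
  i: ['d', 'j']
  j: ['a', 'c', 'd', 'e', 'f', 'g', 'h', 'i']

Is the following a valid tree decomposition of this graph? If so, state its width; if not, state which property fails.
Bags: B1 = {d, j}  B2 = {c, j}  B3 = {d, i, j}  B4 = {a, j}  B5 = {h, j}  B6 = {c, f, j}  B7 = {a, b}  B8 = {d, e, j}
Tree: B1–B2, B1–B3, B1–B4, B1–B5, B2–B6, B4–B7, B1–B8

A tree decomposition must satisfy three properties: every vertex lies in some bag; for every edge, both endpoints lie together in some bag; and for every vertex, the bags containing it form a connected subtree. Here vertex g appears in no bag, so the decomposition is invalid.

No — vertex g appears in no bag.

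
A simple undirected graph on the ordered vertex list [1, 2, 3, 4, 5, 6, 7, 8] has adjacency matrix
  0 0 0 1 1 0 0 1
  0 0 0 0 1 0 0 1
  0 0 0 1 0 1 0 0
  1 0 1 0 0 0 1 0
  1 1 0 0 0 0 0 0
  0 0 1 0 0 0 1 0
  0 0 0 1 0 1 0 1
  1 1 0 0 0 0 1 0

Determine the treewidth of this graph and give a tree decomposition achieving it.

Each bag holds 3 vertices, so the decomposition has width 2, which upper-bounds the treewidth. Since 2–5–1–8–2 is a cycle in G, G is not acyclic. Forests are exactly the graphs of treewidth ≤ 1, so tw(G) ≥ 2. Therefore the treewidth is 2.

Treewidth 2.
One optimal decomposition is:
Bags: B1 = {2, 5, 8}  B2 = {1, 5, 8}  B3 = {1, 7, 8}  B4 = {1, 4, 7}  B5 = {4, 6, 7}  B6 = {3, 4, 6}
Tree: B1–B2, B2–B3, B3–B4, B4–B5, B5–B6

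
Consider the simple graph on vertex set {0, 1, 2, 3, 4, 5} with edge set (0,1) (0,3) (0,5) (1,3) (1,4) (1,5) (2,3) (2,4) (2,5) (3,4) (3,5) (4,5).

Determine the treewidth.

A width-3 tree decomposition is:
Bags: B1 = {0, 1, 3, 5}  B2 = {1, 3, 4, 5}  B3 = {2, 3, 4, 5}
Tree: B1–B2, B2–B3
Every bag has size at most 4, so the width is 4 − 1 = 3 and tw(G) ≤ 3. For the lower bound, the 4 vertices {0, 1, 3, 5} are pairwise adjacent, and any tree decomposition puts a clique entirely inside one bag — forcing width ≥ 3. Hence tw(G) = 3 exactly.

3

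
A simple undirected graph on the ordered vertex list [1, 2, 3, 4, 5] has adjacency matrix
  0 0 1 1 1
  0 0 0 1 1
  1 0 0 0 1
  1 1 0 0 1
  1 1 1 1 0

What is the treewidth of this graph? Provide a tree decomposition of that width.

Every bag has size at most 3, so the width is 3 − 1 = 2 and tw(G) ≤ 2. For the lower bound, the 3 vertices {1, 3, 5} are pairwise adjacent, and any tree decomposition puts a clique entirely inside one bag — forcing width ≥ 2. The upper and lower bounds meet at 2, so that is the treewidth.

Treewidth 2.
Bags: B1 = {1, 3, 5}  B2 = {1, 4, 5}  B3 = {2, 4, 5}
Tree: B1–B2, B2–B3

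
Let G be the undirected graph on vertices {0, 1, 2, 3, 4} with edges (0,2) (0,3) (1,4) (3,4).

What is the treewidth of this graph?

A width-1 tree decomposition is:
Bags: B1 = {0, 3}  B2 = {3, 4}  B3 = {1, 4}  B4 = {0, 2}
Tree: B1–B2, B2–B3, B1–B4
Each bag holds 2 vertices, so the decomposition has width 1, which upper-bounds the treewidth. G has an edge, so its treewidth is at least 1. Therefore the treewidth is 1.

1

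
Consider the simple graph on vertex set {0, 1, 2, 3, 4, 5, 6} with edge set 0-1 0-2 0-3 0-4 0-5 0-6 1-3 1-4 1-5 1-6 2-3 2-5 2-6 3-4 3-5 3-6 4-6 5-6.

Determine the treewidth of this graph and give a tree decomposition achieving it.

Treewidth 4.
One such decomposition:
Bags: B1 = {0, 1, 3, 4, 6}  B2 = {0, 1, 3, 5, 6}  B3 = {0, 2, 3, 5, 6}
Tree: B1–B2, B2–B3

Each bag holds 5 vertices, so the decomposition has width 4, which upper-bounds the treewidth. Conversely, {0, 1, 3, 4, 6} is a clique of size 5, and the vertices of any clique must share a bag in every tree decomposition; so some bag has ≥ 5 vertices and tw(G) ≥ 4. Combining the bounds, tw(G) = 4.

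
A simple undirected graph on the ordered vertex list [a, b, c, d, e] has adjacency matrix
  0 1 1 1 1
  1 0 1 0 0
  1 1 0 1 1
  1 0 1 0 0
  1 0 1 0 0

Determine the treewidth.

A width-2 tree decomposition is:
Bags: B1 = {a, b, c}  B2 = {a, c, e}  B3 = {a, c, d}
Tree: B1–B2, B2–B3
The largest bag has 3 vertices, giving width 2; this decomposition certifies tw(G) ≤ 2. For the lower bound, the 3 vertices {a, c, d} are pairwise adjacent, and any tree decomposition puts a clique entirely inside one bag — forcing width ≥ 2. Combining the bounds, tw(G) = 2.

2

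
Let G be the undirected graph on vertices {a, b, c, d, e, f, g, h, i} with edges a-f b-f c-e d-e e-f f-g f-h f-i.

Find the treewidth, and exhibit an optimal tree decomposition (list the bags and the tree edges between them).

Every bag has size at most 2, so the width is 2 − 1 = 1 and tw(G) ≤ 1. Since G has at least one edge (e.g. f–i), it is not an edgeless graph, so tw(G) ≥ 1. The upper and lower bounds meet at 1, so that is the treewidth.

Treewidth 1.
One such decomposition:
Bags: B1 = {f, i}  B2 = {e, f}  B3 = {d, e}  B4 = {b, f}  B5 = {f, h}  B6 = {a, f}  B7 = {c, e}  B8 = {f, g}
Tree: B1–B2, B2–B3, B2–B4, B2–B5, B4–B6, B2–B7, B2–B8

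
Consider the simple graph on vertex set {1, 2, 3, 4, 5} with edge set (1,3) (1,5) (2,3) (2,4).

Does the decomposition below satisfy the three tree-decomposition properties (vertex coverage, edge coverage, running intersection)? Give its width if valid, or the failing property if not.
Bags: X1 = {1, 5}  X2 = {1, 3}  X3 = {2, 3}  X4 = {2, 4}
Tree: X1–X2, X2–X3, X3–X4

Every vertex of G appears in some bag (union = {1, 2, 3, 4, 5}); every edge is covered by a bag; and for each vertex v the set of bags containing v is connected in the bag tree. The decomposition is therefore valid. The largest bag has 2 vertices, so the width is 1.

Yes; width 1.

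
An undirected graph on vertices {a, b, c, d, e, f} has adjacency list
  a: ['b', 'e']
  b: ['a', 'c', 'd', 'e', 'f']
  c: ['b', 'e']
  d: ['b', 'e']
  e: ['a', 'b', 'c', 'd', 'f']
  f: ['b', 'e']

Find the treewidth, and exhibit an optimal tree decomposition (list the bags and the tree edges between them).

Treewidth 2.
Bags: B1 = {a, b, e}  B2 = {b, e, f}  B3 = {b, c, e}  B4 = {b, d, e}
Tree: B1–B2, B2–B3, B3–B4

Every bag has size at most 3, so the width is 3 − 1 = 2 and tw(G) ≤ 2. Conversely, {b, d, e} is a clique of size 3, and the vertices of any clique must share a bag in every tree decomposition; so some bag has ≥ 3 vertices and tw(G) ≥ 2. Therefore the treewidth is 2.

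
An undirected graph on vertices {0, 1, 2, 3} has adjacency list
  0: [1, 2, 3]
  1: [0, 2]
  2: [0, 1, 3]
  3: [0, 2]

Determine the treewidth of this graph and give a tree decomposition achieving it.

The largest bag has 3 vertices, giving width 2; this decomposition certifies tw(G) ≤ 2. Conversely, {0, 1, 2} is a clique of size 3, and the vertices of any clique must share a bag in every tree decomposition; so some bag has ≥ 3 vertices and tw(G) ≥ 2. Combining the bounds, tw(G) = 2.

Treewidth 2.
One such decomposition:
Bags: B1 = {0, 1, 2}  B2 = {0, 2, 3}
Tree: B1–B2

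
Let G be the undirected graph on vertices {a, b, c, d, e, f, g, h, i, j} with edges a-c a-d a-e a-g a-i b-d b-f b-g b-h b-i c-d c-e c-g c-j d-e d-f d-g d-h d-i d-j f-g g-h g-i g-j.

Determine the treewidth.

3

A width-3 tree decomposition is:
Bags: B1 = {a, d, g, i}  B2 = {b, d, g, i}  B3 = {b, d, g, h}  B4 = {a, c, d, g}  B5 = {a, c, d, e}  B6 = {b, d, f, g}  B7 = {c, d, g, j}
Tree: B1–B2, B2–B3, B1–B4, B4–B5, B2–B6, B4–B7
Every bag has size at most 4, so the width is 4 − 1 = 3 and tw(G) ≤ 3. On the other hand G contains the 4-clique {c, d, g, j}. A clique must lie in a single bag of any decomposition, so no decomposition can have width below 3. Combining the bounds, tw(G) = 3.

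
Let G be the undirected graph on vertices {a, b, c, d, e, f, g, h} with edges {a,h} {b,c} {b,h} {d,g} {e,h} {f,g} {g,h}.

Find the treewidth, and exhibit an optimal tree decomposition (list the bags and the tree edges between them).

Each bag holds 2 vertices, so the decomposition has width 1, which upper-bounds the treewidth. Since G has at least one edge (e.g. g–h), it is not an edgeless graph, so tw(G) ≥ 1. Combining the bounds, tw(G) = 1.

Treewidth 1.
Bags: B1 = {g, h}  B2 = {a, h}  B3 = {d, g}  B4 = {b, h}  B5 = {e, h}  B6 = {f, g}  B7 = {b, c}
Tree: B1–B2, B1–B3, B2–B4, B4–B5, B3–B6, B4–B7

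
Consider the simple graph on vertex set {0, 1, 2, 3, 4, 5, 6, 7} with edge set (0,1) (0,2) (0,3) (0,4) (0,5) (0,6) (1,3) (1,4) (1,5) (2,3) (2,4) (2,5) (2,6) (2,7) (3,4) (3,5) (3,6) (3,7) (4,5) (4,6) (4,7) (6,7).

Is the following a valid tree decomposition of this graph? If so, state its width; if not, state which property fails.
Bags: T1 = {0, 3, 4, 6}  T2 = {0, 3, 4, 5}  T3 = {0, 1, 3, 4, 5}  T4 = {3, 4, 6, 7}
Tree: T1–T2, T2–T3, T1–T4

A tree decomposition must satisfy three properties: every vertex lies in some bag; for every edge, both endpoints lie together in some bag; and for every vertex, the bags containing it form a connected subtree. Here vertex 2 appears in no bag, so the decomposition is invalid.

No — vertex 2 appears in no bag.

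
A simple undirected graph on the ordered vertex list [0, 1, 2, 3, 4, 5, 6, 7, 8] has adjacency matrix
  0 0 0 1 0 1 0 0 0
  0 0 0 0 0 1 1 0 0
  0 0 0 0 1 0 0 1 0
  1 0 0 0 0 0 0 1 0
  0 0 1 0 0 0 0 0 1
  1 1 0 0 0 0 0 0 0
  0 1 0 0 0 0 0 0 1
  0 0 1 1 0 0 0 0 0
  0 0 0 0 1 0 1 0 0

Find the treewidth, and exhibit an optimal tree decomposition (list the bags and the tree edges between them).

Treewidth 2.
One optimal decomposition is:
Bags: B1 = {0, 1, 5}  B2 = {0, 1, 6}  B3 = {0, 6, 8}  B4 = {0, 4, 8}  B5 = {0, 2, 4}  B6 = {0, 2, 7}  B7 = {0, 3, 7}
Tree: B1–B2, B2–B3, B3–B4, B4–B5, B5–B6, B6–B7

Each bag holds 3 vertices, so the decomposition has width 2, which upper-bounds the treewidth. The edges 0–5–1–6–8–4–2–7–3–0 form a cycle, so G is not a tree and its treewidth is at least 2. The upper and lower bounds meet at 2, so that is the treewidth.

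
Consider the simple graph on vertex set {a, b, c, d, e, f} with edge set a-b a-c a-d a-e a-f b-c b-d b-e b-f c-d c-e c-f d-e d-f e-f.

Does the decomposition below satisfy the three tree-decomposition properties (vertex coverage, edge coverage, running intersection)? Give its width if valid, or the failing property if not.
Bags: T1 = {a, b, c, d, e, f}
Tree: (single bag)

Yes; width 5.

Every vertex of G appears in some bag (union = {a, b, c, d, e, f}); every edge is covered by a bag; and for each vertex v the set of bags containing v is connected in the bag tree. The decomposition is therefore valid. The largest bag has 6 vertices, so the width is 5.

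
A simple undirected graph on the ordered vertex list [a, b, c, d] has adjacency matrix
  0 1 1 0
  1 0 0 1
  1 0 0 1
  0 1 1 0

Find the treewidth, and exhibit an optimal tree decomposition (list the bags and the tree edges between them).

Every bag has size at most 3, so the width is 3 − 1 = 2 and tw(G) ≤ 2. Since b–d–c–a–b is a cycle in G, G is not acyclic. Forests are exactly the graphs of treewidth ≤ 1, so tw(G) ≥ 2. The upper and lower bounds meet at 2, so that is the treewidth.

Treewidth 2.
Bags: B1 = {b, c, d}  B2 = {a, b, c}
Tree: B1–B2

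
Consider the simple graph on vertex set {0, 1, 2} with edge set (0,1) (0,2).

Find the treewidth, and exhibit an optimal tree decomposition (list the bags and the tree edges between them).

Treewidth 1.
Bags: B1 = {0, 2}  B2 = {0, 1}
Tree: B1–B2

Each bag holds 2 vertices, so the decomposition has width 1, which upper-bounds the treewidth. Since G has at least one edge (e.g. 0–2), it is not an edgeless graph, so tw(G) ≥ 1. The upper and lower bounds meet at 1, so that is the treewidth.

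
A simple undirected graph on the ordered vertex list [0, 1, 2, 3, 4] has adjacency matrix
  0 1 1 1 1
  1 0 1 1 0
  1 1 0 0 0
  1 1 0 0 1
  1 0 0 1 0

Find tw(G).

2

A width-2 tree decomposition is:
Bags: B1 = {0, 1, 3}  B2 = {0, 3, 4}  B3 = {0, 1, 2}
Tree: B1–B2, B1–B3
Every bag has size at most 3, so the width is 3 − 1 = 2 and tw(G) ≤ 2. Conversely, {0, 1, 2} is a clique of size 3, and the vertices of any clique must share a bag in every tree decomposition; so some bag has ≥ 3 vertices and tw(G) ≥ 2. The upper and lower bounds meet at 2, so that is the treewidth.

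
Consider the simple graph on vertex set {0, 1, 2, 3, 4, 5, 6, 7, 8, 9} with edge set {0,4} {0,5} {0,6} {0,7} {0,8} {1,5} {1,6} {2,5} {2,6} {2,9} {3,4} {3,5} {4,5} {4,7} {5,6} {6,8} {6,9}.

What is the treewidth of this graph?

2

A width-2 tree decomposition is:
Bags: B1 = {0, 5, 6}  B2 = {0, 4, 5}  B3 = {0, 6, 8}  B4 = {2, 5, 6}  B5 = {3, 4, 5}  B6 = {0, 4, 7}  B7 = {2, 6, 9}  B8 = {1, 5, 6}
Tree: B1–B2, B1–B3, B1–B4, B2–B5, B2–B6, B4–B7, B4–B8
The largest bag has 3 vertices, giving width 2; this decomposition certifies tw(G) ≤ 2. On the other hand G contains the 3-clique {0, 6, 8}. A clique must lie in a single bag of any decomposition, so no decomposition can have width below 2. Combining the bounds, tw(G) = 2.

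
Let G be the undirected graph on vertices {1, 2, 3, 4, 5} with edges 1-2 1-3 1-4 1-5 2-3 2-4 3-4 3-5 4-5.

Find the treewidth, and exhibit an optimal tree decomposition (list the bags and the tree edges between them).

Each bag holds 4 vertices, so the decomposition has width 3, which upper-bounds the treewidth. For the lower bound, the 4 vertices {1, 2, 3, 4} are pairwise adjacent, and any tree decomposition puts a clique entirely inside one bag — forcing width ≥ 3. Hence tw(G) = 3 exactly.

Treewidth 3.
One optimal decomposition is:
Bags: B1 = {1, 2, 3, 4}  B2 = {1, 3, 4, 5}
Tree: B1–B2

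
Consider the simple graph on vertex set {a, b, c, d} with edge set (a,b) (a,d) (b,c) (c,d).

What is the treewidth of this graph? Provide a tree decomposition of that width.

Every bag has size at most 3, so the width is 3 − 1 = 2 and tw(G) ≤ 2. The edges b–c–d–a–b form a cycle, so G is not a tree and its treewidth is at least 2. Combining the bounds, tw(G) = 2.

Treewidth 2.
Bags: B1 = {b, c, d}  B2 = {a, b, d}
Tree: B1–B2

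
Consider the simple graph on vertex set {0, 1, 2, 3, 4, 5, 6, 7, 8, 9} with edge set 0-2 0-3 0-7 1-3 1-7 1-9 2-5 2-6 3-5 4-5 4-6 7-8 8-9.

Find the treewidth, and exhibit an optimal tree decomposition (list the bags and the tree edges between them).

Treewidth 2.
One optimal decomposition is:
Bags: B1 = {2, 4, 6}  B2 = {2, 4, 5}  B3 = {0, 2, 5}  B4 = {0, 3, 5}  B5 = {0, 3, 7}  B6 = {1, 3, 7}  B7 = {1, 7, 8}  B8 = {1, 8, 9}
Tree: B1–B2, B2–B3, B3–B4, B4–B5, B5–B6, B6–B7, B7–B8

Each bag holds 3 vertices, so the decomposition has width 2, which upper-bounds the treewidth. The edges 6–4–5–2–6 form a cycle, so G is not a tree and its treewidth is at least 2. Hence tw(G) = 2 exactly.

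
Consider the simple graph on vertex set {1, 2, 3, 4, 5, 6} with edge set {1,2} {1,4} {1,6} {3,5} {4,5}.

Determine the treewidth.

A width-1 tree decomposition is:
Bags: B1 = {4, 5}  B2 = {3, 5}  B3 = {1, 4}  B4 = {1, 2}  B5 = {1, 6}
Tree: B1–B2, B1–B3, B3–B4, B3–B5
The largest bag has 2 vertices, giving width 1; this decomposition certifies tw(G) ≤ 1. Any graph with an edge has treewidth ≥ 1, and G has the edge 5–4. Hence tw(G) = 1 exactly.

1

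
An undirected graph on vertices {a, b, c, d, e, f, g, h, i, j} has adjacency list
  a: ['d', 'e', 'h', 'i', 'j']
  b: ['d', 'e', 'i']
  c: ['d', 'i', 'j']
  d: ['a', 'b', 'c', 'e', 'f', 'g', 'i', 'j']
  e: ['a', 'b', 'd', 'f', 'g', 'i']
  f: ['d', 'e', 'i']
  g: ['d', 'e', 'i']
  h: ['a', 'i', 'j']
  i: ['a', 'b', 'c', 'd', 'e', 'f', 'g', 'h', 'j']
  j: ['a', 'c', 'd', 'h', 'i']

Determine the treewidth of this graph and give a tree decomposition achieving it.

Treewidth 3.
Bags: B1 = {a, d, e, i}  B2 = {a, d, i, j}  B3 = {d, e, f, i}  B4 = {a, h, i, j}  B5 = {b, d, e, i}  B6 = {d, e, g, i}  B7 = {c, d, i, j}
Tree: B1–B2, B1–B3, B2–B4, B1–B5, B3–B6, B2–B7

Every bag has size at most 4, so the width is 4 − 1 = 3 and tw(G) ≤ 3. Conversely, {c, d, i, j} is a clique of size 4, and the vertices of any clique must share a bag in every tree decomposition; so some bag has ≥ 4 vertices and tw(G) ≥ 3. The upper and lower bounds meet at 3, so that is the treewidth.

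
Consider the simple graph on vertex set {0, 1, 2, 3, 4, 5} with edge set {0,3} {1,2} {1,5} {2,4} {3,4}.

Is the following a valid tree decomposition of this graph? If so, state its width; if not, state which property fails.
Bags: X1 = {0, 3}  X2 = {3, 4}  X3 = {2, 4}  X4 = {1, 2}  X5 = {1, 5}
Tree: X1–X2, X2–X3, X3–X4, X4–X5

Vertex coverage: the bags together contain {0, 1, 2, 3, 4, 5}, the full vertex set. Edge coverage: each edge of G has both endpoints in at least one bag. Running intersection: for every vertex, the bags containing it form a connected subtree. All three properties hold, so this is a valid tree decomposition of width max|bag| − 1 = 1, and hence tw(G) ≤ 1.

Yes; width 1.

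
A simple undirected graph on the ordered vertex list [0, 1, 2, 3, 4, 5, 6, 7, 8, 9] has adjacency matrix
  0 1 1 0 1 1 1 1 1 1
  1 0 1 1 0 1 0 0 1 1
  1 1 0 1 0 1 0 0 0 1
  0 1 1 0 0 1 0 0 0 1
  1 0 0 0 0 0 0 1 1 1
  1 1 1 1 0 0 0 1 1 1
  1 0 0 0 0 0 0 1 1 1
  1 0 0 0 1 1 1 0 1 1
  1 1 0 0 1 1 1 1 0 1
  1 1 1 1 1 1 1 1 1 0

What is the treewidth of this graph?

4

A width-4 tree decomposition is:
Bags: B1 = {0, 5, 7, 8, 9}  B2 = {0, 1, 5, 8, 9}  B3 = {0, 6, 7, 8, 9}  B4 = {0, 1, 2, 5, 9}  B5 = {0, 4, 7, 8, 9}  B6 = {1, 2, 3, 5, 9}
Tree: B1–B2, B1–B3, B2–B4, B3–B5, B4–B6
Each bag holds 5 vertices, so the decomposition has width 4, which upper-bounds the treewidth. For the lower bound, the 5 vertices {0, 1, 5, 8, 9} are pairwise adjacent, and any tree decomposition puts a clique entirely inside one bag — forcing width ≥ 4. Combining the bounds, tw(G) = 4.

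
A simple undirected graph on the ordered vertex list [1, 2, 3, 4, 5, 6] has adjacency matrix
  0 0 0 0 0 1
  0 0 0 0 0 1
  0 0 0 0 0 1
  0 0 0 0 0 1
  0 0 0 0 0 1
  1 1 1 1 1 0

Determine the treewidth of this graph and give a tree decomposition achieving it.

The largest bag has 2 vertices, giving width 1; this decomposition certifies tw(G) ≤ 1. Any graph with an edge has treewidth ≥ 1, and G has the edge 6–2. Hence tw(G) = 1 exactly.

Treewidth 1.
One such decomposition:
Bags: B1 = {2, 6}  B2 = {1, 6}  B3 = {5, 6}  B4 = {3, 6}  B5 = {4, 6}
Tree: B1–B2, B1–B3, B3–B4, B1–B5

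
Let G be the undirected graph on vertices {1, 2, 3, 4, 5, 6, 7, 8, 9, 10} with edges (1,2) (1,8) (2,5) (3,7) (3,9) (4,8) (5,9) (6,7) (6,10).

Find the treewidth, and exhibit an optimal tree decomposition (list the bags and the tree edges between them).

The largest bag has 2 vertices, giving width 1; this decomposition certifies tw(G) ≤ 1. G has an edge, so its treewidth is at least 1. Therefore the treewidth is 1.

Treewidth 1.
One optimal decomposition is:
Bags: B1 = {4, 8}  B2 = {1, 8}  B3 = {1, 2}  B4 = {2, 5}  B5 = {5, 9}  B6 = {3, 9}  B7 = {3, 7}  B8 = {6, 7}  B9 = {6, 10}
Tree: B1–B2, B2–B3, B3–B4, B4–B5, B5–B6, B6–B7, B7–B8, B8–B9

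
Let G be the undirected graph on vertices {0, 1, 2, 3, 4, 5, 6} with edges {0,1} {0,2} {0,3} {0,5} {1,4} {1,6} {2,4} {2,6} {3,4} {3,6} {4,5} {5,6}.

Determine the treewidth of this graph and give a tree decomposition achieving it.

The largest bag has 4 vertices, giving width 3; this decomposition certifies tw(G) ≤ 3. For the lower bound: the 4 vertex sets {5,6}, {0,2}, {4}, {1} are disjoint, each induces a connected subgraph, and every pair is joined by at least one edge of G. Contracting each set to a single vertex therefore yields K_{4} as a minor, and since treewidth is minor-monotone, tw(G) ≥ tw(K_{4}) = 3. The upper and lower bounds meet at 3, so that is the treewidth.

Treewidth 3.
Bags: B1 = {0, 4, 5, 6}  B2 = {0, 2, 4, 6}  B3 = {0, 1, 4, 6}  B4 = {0, 3, 4, 6}
Tree: B1–B2, B2–B3, B3–B4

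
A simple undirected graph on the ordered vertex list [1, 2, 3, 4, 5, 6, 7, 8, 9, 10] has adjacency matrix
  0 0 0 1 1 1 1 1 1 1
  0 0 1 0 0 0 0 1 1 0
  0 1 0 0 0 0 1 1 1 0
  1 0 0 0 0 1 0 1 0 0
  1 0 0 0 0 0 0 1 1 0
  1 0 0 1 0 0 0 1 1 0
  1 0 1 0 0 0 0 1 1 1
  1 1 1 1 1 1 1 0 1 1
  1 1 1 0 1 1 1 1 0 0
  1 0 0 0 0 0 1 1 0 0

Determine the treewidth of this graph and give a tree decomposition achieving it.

The largest bag has 4 vertices, giving width 3; this decomposition certifies tw(G) ≤ 3. Conversely, {1, 5, 8, 9} is a clique of size 4, and the vertices of any clique must share a bag in every tree decomposition; so some bag has ≥ 4 vertices and tw(G) ≥ 3. Hence tw(G) = 3 exactly.

Treewidth 3.
One optimal decomposition is:
Bags: B1 = {1, 6, 8, 9}  B2 = {1, 4, 6, 8}  B3 = {1, 5, 8, 9}  B4 = {1, 7, 8, 9}  B5 = {3, 7, 8, 9}  B6 = {2, 3, 8, 9}  B7 = {1, 7, 8, 10}
Tree: B1–B2, B1–B3, B3–B4, B4–B5, B5–B6, B4–B7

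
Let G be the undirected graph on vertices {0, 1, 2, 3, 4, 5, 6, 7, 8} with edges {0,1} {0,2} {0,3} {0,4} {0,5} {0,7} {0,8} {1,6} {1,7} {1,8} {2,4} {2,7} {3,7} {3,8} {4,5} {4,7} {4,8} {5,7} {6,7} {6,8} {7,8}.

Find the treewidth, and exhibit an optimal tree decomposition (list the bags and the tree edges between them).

Each bag holds 4 vertices, so the decomposition has width 3, which upper-bounds the treewidth. Conversely, {0, 1, 7, 8} is a clique of size 4, and the vertices of any clique must share a bag in every tree decomposition; so some bag has ≥ 4 vertices and tw(G) ≥ 3. The upper and lower bounds meet at 3, so that is the treewidth.

Treewidth 3.
One optimal decomposition is:
Bags: B1 = {0, 3, 7, 8}  B2 = {0, 4, 7, 8}  B3 = {0, 4, 5, 7}  B4 = {0, 1, 7, 8}  B5 = {1, 6, 7, 8}  B6 = {0, 2, 4, 7}
Tree: B1–B2, B2–B3, B1–B4, B4–B5, B2–B6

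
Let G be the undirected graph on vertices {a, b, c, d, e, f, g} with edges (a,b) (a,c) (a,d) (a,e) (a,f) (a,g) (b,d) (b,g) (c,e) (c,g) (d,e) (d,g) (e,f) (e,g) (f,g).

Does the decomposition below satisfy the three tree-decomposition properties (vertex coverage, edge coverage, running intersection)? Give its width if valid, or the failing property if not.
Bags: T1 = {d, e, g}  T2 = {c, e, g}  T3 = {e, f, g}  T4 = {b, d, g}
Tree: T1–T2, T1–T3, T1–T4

A tree decomposition must satisfy three properties: every vertex lies in some bag; for every edge, both endpoints lie together in some bag; and for every vertex, the bags containing it form a connected subtree. Here vertex a appears in no bag, so the decomposition is invalid.

No — vertex a appears in no bag.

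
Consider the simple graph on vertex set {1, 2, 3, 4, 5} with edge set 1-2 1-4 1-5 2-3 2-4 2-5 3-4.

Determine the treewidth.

2

A width-2 tree decomposition is:
Bags: B1 = {1, 2, 4}  B2 = {1, 2, 5}  B3 = {2, 3, 4}
Tree: B1–B2, B1–B3
Every bag has size at most 3, so the width is 3 − 1 = 2 and tw(G) ≤ 2. On the other hand G contains the 3-clique {1, 2, 4}. A clique must lie in a single bag of any decomposition, so no decomposition can have width below 2. Hence tw(G) = 2 exactly.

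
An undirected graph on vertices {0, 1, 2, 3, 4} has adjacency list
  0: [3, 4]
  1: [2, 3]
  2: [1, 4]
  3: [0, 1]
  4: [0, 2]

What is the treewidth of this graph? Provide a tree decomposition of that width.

The largest bag has 3 vertices, giving width 2; this decomposition certifies tw(G) ≤ 2. For the lower bound, G contains the cycle 0–4–2–1–3–0, so G is not a forest; only forests have treewidth ≤ 1, hence tw(G) ≥ 2. Combining the bounds, tw(G) = 2.

Treewidth 2.
One optimal decomposition is:
Bags: B1 = {0, 2, 4}  B2 = {0, 1, 2}  B3 = {0, 1, 3}
Tree: B1–B2, B2–B3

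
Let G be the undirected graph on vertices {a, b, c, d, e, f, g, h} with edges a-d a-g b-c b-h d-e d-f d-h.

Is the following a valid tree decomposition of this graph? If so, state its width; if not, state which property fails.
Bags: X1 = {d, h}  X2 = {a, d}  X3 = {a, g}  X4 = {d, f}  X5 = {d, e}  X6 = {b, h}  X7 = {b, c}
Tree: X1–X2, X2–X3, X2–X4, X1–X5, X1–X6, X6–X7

Vertex coverage: the bags together contain {a, b, c, d, e, f, g, h}, the full vertex set. Edge coverage: each edge of G has both endpoints in at least one bag. Running intersection: for every vertex, the bags containing it form a connected subtree. All three properties hold, so this is a valid tree decomposition of width max|bag| − 1 = 1, and hence tw(G) ≤ 1.

Yes; width 1.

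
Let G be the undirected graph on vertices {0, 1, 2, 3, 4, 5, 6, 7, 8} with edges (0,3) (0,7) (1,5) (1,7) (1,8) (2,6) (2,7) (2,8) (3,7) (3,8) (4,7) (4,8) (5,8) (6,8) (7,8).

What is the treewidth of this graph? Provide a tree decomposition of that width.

Treewidth 2.
One optimal decomposition is:
Bags: B1 = {2, 7, 8}  B2 = {3, 7, 8}  B3 = {4, 7, 8}  B4 = {2, 6, 8}  B5 = {0, 3, 7}  B6 = {1, 7, 8}  B7 = {1, 5, 8}
Tree: B1–B2, B1–B3, B1–B4, B2–B5, B3–B6, B6–B7

Every bag has size at most 3, so the width is 3 − 1 = 2 and tw(G) ≤ 2. On the other hand G contains the 3-clique {0, 3, 7}. A clique must lie in a single bag of any decomposition, so no decomposition can have width below 2. Hence tw(G) = 2 exactly.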